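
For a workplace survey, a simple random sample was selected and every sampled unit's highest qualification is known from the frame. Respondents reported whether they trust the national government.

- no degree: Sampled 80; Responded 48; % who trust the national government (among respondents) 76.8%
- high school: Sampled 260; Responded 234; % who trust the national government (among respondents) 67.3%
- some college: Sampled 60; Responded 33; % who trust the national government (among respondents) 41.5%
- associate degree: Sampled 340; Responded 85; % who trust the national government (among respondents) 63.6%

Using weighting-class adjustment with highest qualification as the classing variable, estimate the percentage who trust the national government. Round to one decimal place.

64.5%

Response rates by class: no degree 48/80 = 60%, high school 234/260 = 90%, some college 33/60 = 55%, associate degree 85/340 = 25%.
Inverse-response-rate weighting restores each class to its sampled count, so class totals weight by n_sampled:
  no degree: 80 × 76.8 = 6144
  high school: 260 × 67.3 = 17,498
  some college: 60 × 41.5 = 2490
  associate degree: 340 × 63.6 = 21,624
Adjusted estimate = 47,756 / 740 = 64.5351 → 64.5%.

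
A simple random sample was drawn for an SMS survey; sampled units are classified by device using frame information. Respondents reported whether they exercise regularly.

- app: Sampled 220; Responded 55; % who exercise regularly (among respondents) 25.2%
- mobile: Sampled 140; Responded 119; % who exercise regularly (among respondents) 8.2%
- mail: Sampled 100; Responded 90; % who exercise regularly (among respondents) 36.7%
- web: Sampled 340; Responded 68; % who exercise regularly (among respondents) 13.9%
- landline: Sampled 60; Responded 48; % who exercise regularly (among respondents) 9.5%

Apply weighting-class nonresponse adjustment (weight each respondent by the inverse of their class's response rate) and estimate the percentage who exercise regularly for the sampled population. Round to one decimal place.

18.2%

Class response rates: app 55/220 = 25%, mobile 119/140 = 85%, mail 90/100 = 90%, web 68/340 = 20%, landline 48/60 = 80%.
Weighting each respondent by the inverse class response rate inflates each class back to its sampled size, so the class weight is n_sampled:
  app: 220 × 25.2 = 5544
  mobile: 140 × 8.2 = 1148
  mail: 100 × 36.7 = 3670
  web: 340 × 13.9 = 4726
  landline: 60 × 9.5 = 570
Adjusted estimate = 15,658 / 860 = 18.207 → 18.2%.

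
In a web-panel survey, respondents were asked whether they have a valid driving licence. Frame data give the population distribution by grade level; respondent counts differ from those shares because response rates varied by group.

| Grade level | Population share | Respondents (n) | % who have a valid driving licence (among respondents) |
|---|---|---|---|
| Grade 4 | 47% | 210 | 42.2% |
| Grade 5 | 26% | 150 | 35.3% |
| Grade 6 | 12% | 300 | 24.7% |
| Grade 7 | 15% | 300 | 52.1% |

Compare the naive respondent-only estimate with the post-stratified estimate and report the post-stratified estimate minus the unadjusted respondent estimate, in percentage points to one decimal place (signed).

Naive respondent-only estimate (weights = respondent counts):
  (210/960)×42.2 + (150/960)×35.3 + (300/960)×24.7 + (300/960)×52.1 = 38.7469%
Post-stratifying to population shares instead:
  0.47×42.2 + 0.26×35.3 + 0.12×24.7 + 0.15×52.1 = 39.791%
Difference = 39.791 − 38.7469 = 1.0441 pp.

+1.0 percentage points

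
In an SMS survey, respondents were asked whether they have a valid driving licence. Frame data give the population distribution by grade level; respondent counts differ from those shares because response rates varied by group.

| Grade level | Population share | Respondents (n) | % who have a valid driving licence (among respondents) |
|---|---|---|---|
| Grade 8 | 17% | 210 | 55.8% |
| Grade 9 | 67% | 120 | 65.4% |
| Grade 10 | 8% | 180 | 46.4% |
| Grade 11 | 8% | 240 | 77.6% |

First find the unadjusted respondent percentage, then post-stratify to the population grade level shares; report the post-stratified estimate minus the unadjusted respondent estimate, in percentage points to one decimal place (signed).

+1.2 percentage points

Unadjusted (pooled respondent) estimate weights by respondent counts:
  (210/750)×55.8 + (120/750)×65.4 + (180/750)×46.4 + (240/750)×77.6 = 62.056%
Reweighting by population grade level shares:
  0.17×55.8 + 0.67×65.4 + 0.08×46.4 + 0.08×77.6 = 63.224%
Difference = 63.224 − 62.056 = 1.168 pp.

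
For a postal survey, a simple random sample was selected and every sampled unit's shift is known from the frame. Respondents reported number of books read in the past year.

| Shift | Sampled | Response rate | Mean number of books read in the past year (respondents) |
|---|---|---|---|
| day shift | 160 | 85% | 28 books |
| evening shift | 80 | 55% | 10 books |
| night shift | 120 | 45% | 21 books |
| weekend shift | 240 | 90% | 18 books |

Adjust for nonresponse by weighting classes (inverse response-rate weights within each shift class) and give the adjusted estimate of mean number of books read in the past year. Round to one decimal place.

20.2

Weighting each respondent by the inverse class response rate inflates each class back to its sampled size, so the class weight is n_sampled:
  day shift: 160 × 28 = 4480
  evening shift: 80 × 10 = 800
  night shift: 120 × 21 = 2520
  weekend shift: 240 × 18 = 4320
Adjusted estimate = 12,120 / 600 = 20.2 → 20.2.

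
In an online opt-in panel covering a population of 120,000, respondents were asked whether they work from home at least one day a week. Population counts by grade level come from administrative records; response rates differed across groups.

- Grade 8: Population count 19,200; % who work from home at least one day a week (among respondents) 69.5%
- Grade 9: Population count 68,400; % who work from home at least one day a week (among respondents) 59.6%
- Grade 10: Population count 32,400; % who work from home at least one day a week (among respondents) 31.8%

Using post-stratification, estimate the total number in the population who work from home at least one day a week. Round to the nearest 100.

64,400

Apply each group's respondent rate to its population count:
  Grade 8: 19,200 × 69.5% = 13,344
  Grade 9: 68,400 × 59.6% = 40766.4
  Grade 10: 32,400 × 31.8% = 10303.2
Estimated total = 64413.6 → 64,400.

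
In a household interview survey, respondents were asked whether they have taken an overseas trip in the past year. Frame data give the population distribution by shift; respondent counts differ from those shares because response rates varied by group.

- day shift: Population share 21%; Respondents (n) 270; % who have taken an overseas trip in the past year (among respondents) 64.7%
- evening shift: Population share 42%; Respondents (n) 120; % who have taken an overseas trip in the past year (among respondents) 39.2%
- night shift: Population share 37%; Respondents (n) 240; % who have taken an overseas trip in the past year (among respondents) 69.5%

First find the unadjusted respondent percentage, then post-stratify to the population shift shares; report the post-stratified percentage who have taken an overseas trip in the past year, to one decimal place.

55.8%

Unadjusted (pooled respondent) estimate weights by respondent counts:
  (270/630)×64.7 + (120/630)×39.2 + (240/630)×69.5 = 61.6714%
Post-stratified estimate weights by population shares:
  0.21×64.7 + 0.42×39.2 + 0.37×69.5 = 55.766%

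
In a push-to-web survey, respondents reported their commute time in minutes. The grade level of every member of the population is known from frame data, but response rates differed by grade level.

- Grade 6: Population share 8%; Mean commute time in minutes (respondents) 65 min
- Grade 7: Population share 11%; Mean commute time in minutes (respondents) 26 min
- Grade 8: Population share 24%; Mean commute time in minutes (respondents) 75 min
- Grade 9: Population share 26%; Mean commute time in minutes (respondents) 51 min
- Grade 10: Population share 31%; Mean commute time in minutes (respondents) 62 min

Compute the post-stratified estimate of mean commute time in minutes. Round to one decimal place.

Post-stratification weights by population share, not respondent share:
  Grade 6: 0.08 × 65 = 5.2
  Grade 7: 0.11 × 26 = 2.86
  Grade 8: 0.24 × 75 = 18
  Grade 9: 0.26 × 51 = 13.26
  Grade 10: 0.31 × 62 = 19.22
Post-stratified estimate = 58.54 → 58.5.

58.5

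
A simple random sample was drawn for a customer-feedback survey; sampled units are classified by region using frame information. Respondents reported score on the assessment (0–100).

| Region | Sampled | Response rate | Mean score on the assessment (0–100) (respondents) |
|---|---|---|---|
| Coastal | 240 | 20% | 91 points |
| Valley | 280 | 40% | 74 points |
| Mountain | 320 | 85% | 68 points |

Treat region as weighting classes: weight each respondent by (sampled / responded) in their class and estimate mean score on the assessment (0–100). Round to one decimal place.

Weighting each respondent by the inverse class response rate inflates each class back to its sampled size, so the class weight is n_sampled:
  Coastal: 240 × 91 = 21,840
  Valley: 280 × 74 = 20,720
  Mountain: 320 × 68 = 21,760
Adjusted estimate = 64,320 / 840 = 76.5714 → 76.6.

76.6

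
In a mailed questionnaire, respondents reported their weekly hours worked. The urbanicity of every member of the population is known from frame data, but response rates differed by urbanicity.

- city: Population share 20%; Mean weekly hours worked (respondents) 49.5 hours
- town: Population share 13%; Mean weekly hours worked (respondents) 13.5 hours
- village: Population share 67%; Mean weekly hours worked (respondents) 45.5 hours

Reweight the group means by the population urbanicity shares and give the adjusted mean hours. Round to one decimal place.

Post-stratification weights by population share, not respondent share:
  city: 0.2 × 49.5 = 9.9
  town: 0.13 × 13.5 = 1.755
  village: 0.67 × 45.5 = 30.485
Post-stratified estimate = 42.14 → 42.1.

42.1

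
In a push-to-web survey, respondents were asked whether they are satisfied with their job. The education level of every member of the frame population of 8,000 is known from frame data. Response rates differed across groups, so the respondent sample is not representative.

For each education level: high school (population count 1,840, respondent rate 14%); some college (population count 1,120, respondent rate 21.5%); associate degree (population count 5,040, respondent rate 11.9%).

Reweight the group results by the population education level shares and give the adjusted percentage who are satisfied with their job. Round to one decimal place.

13.7%

Weight each group's respondent value by its population share:
  high school: (1,840/8,000) × 14 = 3.22
  some college: (1,120/8,000) × 21.5 = 3.01
  associate degree: (5,040/8,000) × 11.9 = 7.497
Post-stratified estimate = 13.727 → 13.7%.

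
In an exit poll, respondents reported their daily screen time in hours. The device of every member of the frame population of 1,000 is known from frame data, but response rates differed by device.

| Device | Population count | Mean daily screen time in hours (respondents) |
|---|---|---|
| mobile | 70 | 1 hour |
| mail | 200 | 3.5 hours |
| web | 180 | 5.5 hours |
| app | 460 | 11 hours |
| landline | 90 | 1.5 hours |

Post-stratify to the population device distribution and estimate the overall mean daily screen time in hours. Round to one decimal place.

7.0

Reweight to the known device distribution:
  mobile: (70/1,000) × 1 = 0.07
  mail: (200/1,000) × 3.5 = 0.7
  web: (180/1,000) × 5.5 = 0.99
  app: (460/1,000) × 11 = 5.06
  landline: (90/1,000) × 1.5 = 0.135
Post-stratified estimate = 6.955 → 7.0.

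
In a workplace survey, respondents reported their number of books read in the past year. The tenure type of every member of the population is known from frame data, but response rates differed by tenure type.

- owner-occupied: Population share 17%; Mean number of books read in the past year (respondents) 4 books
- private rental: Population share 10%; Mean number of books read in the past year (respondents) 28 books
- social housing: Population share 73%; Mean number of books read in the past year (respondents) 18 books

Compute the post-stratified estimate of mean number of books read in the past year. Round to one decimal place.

Post-stratification weights by population share, not respondent share:
  owner-occupied: 0.17 × 4 = 0.68
  private rental: 0.1 × 28 = 2.8
  social housing: 0.73 × 18 = 13.14
Post-stratified estimate = 16.62 → 16.6.

16.6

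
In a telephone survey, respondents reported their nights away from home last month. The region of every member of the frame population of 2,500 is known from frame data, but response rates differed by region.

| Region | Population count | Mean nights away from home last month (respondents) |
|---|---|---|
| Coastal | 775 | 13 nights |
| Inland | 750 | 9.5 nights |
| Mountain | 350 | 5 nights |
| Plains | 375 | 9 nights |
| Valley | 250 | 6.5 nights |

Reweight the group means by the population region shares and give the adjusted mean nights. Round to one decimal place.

Reweight to the known region distribution:
  Coastal: (775/2,500) × 13 = 4.03
  Inland: (750/2,500) × 9.5 = 2.85
  Mountain: (350/2,500) × 5 = 0.7
  Plains: (375/2,500) × 9 = 1.35
  Valley: (250/2,500) × 6.5 = 0.65
Post-stratified estimate = 9.58 → 9.6.

9.6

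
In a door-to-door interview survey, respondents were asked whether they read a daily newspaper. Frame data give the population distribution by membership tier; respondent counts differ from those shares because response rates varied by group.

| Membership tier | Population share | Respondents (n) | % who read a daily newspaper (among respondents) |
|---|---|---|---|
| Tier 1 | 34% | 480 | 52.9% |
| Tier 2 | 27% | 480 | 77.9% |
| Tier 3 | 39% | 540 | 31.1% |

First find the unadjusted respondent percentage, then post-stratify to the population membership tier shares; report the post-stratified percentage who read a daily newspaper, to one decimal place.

51.1%

Without adjustment, the pooled respondent share is:
  (480/1500)×52.9 + (480/1500)×77.9 + (540/1500)×31.1 = 53.052%
Reweighting by population membership tier shares:
  0.34×52.9 + 0.27×77.9 + 0.39×31.1 = 51.148%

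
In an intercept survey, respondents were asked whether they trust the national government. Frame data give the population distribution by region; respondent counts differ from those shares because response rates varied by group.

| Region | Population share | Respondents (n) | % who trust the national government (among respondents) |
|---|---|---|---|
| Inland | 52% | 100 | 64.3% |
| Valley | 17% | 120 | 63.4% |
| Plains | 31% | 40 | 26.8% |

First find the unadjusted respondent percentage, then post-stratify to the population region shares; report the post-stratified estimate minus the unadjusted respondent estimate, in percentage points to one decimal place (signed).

Unadjusted (pooled respondent) estimate weights by respondent counts:
  (100/260)×64.3 + (120/260)×63.4 + (40/260)×26.8 = 58.1154%
Reweighting by population region shares:
  0.52×64.3 + 0.17×63.4 + 0.31×26.8 = 52.522%
Difference = 52.522 − 58.1154 = -5.5934 pp.

-5.6 percentage points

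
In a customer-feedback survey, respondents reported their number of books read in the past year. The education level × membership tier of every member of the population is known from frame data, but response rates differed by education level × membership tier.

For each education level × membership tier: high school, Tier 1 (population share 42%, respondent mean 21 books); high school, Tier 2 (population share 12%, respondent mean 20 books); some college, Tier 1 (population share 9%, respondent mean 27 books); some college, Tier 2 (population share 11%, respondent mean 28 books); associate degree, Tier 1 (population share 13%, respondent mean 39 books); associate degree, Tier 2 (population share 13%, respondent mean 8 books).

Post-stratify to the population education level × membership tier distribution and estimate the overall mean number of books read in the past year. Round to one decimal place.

Weight each group's respondent value by its population share:
  high school, Tier 1: 0.42 × 21 = 8.82
  high school, Tier 2: 0.12 × 20 = 2.4
  some college, Tier 1: 0.09 × 27 = 2.43
  some college, Tier 2: 0.11 × 28 = 3.08
  associate degree, Tier 1: 0.13 × 39 = 5.07
  associate degree, Tier 2: 0.13 × 8 = 1.04
Post-stratified estimate = 22.84 → 22.8.

22.8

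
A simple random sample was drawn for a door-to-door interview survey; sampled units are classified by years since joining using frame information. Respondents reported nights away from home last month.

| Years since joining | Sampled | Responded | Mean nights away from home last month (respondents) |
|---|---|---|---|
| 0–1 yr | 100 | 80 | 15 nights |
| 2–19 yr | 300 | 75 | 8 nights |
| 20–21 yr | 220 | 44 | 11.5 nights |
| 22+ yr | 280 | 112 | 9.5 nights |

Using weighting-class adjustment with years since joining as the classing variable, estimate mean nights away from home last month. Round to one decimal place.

Response rates by class: 0–1 yr 80/100 = 80%, 2–19 yr 75/300 = 25%, 20–21 yr 44/220 = 20%, 22+ yr 112/280 = 40%.
Inverse-response-rate weighting restores each class to its sampled count, so class totals weight by n_sampled:
  0–1 yr: 100 × 15 = 1500
  2–19 yr: 300 × 8 = 2400
  20–21 yr: 220 × 11.5 = 2530
  22+ yr: 280 × 9.5 = 2660
Adjusted estimate = 9090 / 900 = 10.1 → 10.1.

10.1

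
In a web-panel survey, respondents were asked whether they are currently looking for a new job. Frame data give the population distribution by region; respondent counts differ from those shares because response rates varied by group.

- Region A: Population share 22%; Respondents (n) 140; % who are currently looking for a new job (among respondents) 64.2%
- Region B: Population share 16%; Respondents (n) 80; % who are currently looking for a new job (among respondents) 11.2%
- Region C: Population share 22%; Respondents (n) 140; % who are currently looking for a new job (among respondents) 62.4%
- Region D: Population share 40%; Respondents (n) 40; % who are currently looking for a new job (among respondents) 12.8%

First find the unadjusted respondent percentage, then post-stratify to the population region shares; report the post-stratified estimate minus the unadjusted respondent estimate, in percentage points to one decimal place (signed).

-13.1 percentage points

Unadjusted (pooled respondent) estimate weights by respondent counts:
  (140/400)×64.2 + (80/400)×11.2 + (140/400)×62.4 + (40/400)×12.8 = 47.83%
Reweighting by population region shares:
  0.22×64.2 + 0.16×11.2 + 0.22×62.4 + 0.4×12.8 = 34.764%
Difference = 34.764 − 47.83 = -13.066 pp.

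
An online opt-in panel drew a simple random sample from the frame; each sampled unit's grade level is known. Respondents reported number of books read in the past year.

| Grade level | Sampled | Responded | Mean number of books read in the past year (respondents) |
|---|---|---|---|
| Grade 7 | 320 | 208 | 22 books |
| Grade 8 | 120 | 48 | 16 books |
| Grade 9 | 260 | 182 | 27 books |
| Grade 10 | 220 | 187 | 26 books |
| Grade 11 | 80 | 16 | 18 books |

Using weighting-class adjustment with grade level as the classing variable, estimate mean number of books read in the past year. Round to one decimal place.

Response rates by class: Grade 7 208/320 = 65%, Grade 8 48/120 = 40%, Grade 9 182/260 = 70%, Grade 10 187/220 = 85%, Grade 11 16/80 = 20%.
Inverse-response-rate weighting restores each class to its sampled count, so class totals weight by n_sampled:
  Grade 7: 320 × 22 = 7040
  Grade 8: 120 × 16 = 1920
  Grade 9: 260 × 27 = 7020
  Grade 10: 220 × 26 = 5720
  Grade 11: 80 × 18 = 1440
Adjusted estimate = 23,140 / 1,000 = 23.14 → 23.1.

23.1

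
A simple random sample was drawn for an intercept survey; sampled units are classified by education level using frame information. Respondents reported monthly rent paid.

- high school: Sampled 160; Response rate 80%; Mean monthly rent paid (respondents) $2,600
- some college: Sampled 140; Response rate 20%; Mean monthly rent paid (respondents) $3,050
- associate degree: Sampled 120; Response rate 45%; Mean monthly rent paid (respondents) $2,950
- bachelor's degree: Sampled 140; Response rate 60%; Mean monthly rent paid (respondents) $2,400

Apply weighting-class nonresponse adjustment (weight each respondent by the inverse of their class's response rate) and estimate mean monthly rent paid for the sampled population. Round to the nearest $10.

$2,740

Weighting each respondent by the inverse class response rate inflates each class back to its sampled size, so the class weight is n_sampled:
  high school: 160 × 2600 = 416,000
  some college: 140 × 3050 = 427,000
  associate degree: 120 × 2950 = 354,000
  bachelor's degree: 140 × 2400 = 336,000
Adjusted estimate = 1,533,000 / 560 = 2737.5 → $2,740.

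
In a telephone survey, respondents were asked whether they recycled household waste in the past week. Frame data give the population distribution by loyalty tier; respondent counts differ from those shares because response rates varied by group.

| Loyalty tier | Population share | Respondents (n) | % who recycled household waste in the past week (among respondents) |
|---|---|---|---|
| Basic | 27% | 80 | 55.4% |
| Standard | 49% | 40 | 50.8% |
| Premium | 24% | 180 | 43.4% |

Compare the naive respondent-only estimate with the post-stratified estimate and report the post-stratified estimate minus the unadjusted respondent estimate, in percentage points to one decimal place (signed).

+2.7 percentage points

Without adjustment, the pooled respondent share is:
  (80/300)×55.4 + (40/300)×50.8 + (180/300)×43.4 = 47.5867%
Post-stratifying to population shares instead:
  0.27×55.4 + 0.49×50.8 + 0.24×43.4 = 50.266%
Difference = 50.266 − 47.5867 = 2.6793 pp.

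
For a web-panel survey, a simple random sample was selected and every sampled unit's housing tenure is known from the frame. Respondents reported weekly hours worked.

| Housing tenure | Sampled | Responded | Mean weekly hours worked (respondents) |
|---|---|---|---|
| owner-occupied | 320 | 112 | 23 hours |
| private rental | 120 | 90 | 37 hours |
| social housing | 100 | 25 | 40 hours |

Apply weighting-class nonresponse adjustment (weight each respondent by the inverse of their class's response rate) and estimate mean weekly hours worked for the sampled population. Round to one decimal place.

Response rates by class: owner-occupied 112/320 = 35%, private rental 90/120 = 75%, social housing 25/100 = 25%.
Each respondent's weight = sampled/responded in their class; summing within a class gives n_sampled, so:
  owner-occupied: 320 × 23 = 7360
  private rental: 120 × 37 = 4440
  social housing: 100 × 40 = 4000
Adjusted estimate = 15,800 / 540 = 29.2593 → 29.3.

29.3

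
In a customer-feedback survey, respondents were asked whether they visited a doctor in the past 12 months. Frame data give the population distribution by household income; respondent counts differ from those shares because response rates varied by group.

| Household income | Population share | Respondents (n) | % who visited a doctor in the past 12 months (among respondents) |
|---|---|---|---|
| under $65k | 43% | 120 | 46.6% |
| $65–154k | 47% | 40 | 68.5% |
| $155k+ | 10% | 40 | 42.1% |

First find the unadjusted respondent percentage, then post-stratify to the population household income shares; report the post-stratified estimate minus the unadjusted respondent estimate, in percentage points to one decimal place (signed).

Naive respondent-only estimate (weights = respondent counts):
  (120/200)×46.6 + (40/200)×68.5 + (40/200)×42.1 = 50.08%
Reweighting by population household income shares:
  0.43×46.6 + 0.47×68.5 + 0.1×42.1 = 56.443%
Difference = 56.443 − 50.08 = 6.363 pp.

+6.4 percentage points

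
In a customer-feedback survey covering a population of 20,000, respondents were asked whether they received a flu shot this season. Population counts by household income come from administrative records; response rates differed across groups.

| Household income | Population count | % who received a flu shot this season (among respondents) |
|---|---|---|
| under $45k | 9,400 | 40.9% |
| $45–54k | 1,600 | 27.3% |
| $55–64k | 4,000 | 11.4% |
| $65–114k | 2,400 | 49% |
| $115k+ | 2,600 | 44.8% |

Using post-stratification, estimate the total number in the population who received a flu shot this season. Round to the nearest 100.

Estimated count per cell = population count × respondent percentage:
  under $45k: 9,400 × 40.9% = 3844.6
  $45–54k: 1,600 × 27.3% = 436.8
  $55–64k: 4,000 × 11.4% = 456
  $65–114k: 2,400 × 49% = 1176
  $115k+: 2,600 × 44.8% = 1164.8
Estimated total = 7078.2 → 7,100.

7,100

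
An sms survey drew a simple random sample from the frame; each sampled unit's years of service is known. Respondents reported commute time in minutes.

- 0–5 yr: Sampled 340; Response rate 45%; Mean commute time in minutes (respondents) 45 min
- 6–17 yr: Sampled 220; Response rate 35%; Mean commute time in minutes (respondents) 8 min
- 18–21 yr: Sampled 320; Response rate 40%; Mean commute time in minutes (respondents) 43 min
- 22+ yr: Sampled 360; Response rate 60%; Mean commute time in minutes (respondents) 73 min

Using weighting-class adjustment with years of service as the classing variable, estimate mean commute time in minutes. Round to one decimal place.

46.0

Each respondent's weight = sampled/responded in their class; summing within a class gives n_sampled, so:
  0–5 yr: 340 × 45 = 15,300
  6–17 yr: 220 × 8 = 1760
  18–21 yr: 320 × 43 = 13,760
  22+ yr: 360 × 73 = 26,280
Adjusted estimate = 57,100 / 1,240 = 46.0484 → 46.0.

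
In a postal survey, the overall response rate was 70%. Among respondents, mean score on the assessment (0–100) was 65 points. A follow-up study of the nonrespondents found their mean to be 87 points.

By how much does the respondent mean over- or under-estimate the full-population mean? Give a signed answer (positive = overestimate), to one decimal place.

Nonresponse fraction = 1 − 0.7 = 0.3.
Bias = (nonresponse fraction) × (respondent mean − nonrespondent mean)
     = 0.3 × (65 − 87) = 0.3 × -22 = -6.6.

-6.6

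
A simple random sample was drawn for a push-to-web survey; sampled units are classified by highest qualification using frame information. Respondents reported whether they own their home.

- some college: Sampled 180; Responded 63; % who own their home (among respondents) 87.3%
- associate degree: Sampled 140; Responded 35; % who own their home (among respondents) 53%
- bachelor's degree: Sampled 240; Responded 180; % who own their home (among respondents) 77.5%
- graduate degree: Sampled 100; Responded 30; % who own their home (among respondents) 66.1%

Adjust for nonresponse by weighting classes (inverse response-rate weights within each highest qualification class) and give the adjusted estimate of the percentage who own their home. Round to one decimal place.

73.2%

Class response rates: some college 63/180 = 35%, associate degree 35/140 = 25%, bachelor's degree 180/240 = 75%, graduate degree 30/100 = 30%.
With weight = n_sampled/n_responded per class, the weighted class total is n_sampled:
  some college: 180 × 87.3 = 15,714
  associate degree: 140 × 53 = 7420
  bachelor's degree: 240 × 77.5 = 18,600
  graduate degree: 100 × 66.1 = 6610
Adjusted estimate = 48,344 / 660 = 73.2485 → 73.2%.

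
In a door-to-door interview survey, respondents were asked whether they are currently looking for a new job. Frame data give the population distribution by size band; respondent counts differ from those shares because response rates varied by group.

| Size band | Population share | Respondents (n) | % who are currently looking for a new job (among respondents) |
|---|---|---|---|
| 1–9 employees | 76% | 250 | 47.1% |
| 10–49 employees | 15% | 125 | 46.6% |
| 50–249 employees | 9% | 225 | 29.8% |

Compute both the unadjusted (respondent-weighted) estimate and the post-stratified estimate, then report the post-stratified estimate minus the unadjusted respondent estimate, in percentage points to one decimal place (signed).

+5.0 percentage points

Naive respondent-only estimate (weights = respondent counts):
  (250/600)×47.1 + (125/600)×46.6 + (225/600)×29.8 = 40.5083%
Reweighting by population size band shares:
  0.76×47.1 + 0.15×46.6 + 0.09×29.8 = 45.468%
Difference = 45.468 − 40.5083 = 4.9597 pp.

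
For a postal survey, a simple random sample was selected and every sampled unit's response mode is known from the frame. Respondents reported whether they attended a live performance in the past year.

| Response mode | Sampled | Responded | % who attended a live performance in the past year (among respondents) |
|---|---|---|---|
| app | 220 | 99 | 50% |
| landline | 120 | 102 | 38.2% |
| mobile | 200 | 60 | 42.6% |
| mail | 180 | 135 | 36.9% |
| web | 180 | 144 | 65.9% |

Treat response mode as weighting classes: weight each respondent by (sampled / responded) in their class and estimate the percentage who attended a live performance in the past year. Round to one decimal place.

Class response rates: app 99/220 = 45%, landline 102/120 = 85%, mobile 60/200 = 30%, mail 135/180 = 75%, web 144/180 = 80%.
Weighting each respondent by the inverse class response rate inflates each class back to its sampled size, so the class weight is n_sampled:
  app: 220 × 50 = 11,000
  landline: 120 × 38.2 = 4584
  mobile: 200 × 42.6 = 8520
  mail: 180 × 36.9 = 6642
  web: 180 × 65.9 = 11862
Adjusted estimate = 42,608 / 900 = 47.3422 → 47.3%.

47.3%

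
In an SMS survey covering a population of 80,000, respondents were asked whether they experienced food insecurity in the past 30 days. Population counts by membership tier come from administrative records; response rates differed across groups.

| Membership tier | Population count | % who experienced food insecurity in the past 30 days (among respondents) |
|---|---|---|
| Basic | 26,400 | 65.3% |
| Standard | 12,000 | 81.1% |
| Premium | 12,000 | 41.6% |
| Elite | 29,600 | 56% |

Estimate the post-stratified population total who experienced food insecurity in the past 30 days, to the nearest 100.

48,500

Each cell contributes its population count × the respondent rate:
  Basic: 26,400 × 65.3% = 17239.2
  Standard: 12,000 × 81.1% = 9732
  Premium: 12,000 × 41.6% = 4992
  Elite: 29,600 × 56% = 16,576
Estimated total = 48539.2 → 48,500.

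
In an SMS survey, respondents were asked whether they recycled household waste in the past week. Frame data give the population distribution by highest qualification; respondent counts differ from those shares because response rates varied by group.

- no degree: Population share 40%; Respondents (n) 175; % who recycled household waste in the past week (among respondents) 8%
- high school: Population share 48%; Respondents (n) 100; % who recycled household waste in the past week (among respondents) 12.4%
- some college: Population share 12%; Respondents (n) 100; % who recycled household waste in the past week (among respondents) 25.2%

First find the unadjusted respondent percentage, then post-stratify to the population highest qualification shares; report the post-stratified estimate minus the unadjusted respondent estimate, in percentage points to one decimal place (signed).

Without adjustment, the pooled respondent share is:
  (175/375)×8 + (100/375)×12.4 + (100/375)×25.2 = 13.76%
Post-stratified estimate weights by population shares:
  0.4×8 + 0.48×12.4 + 0.12×25.2 = 12.176%
Difference = 12.176 − 13.76 = -1.584 pp.

-1.6 percentage points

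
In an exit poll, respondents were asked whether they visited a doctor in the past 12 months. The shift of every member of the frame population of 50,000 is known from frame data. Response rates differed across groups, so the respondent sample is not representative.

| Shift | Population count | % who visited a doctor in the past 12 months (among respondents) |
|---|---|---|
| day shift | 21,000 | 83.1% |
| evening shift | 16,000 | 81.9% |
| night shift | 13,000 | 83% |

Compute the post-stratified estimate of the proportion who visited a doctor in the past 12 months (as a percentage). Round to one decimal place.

82.7%

Post-stratification weights by population share, not respondent share:
  day shift: (21,000/50,000) × 83.1 = 34.902
  evening shift: (16,000/50,000) × 81.9 = 26.208
  night shift: (13,000/50,000) × 83 = 21.58
Post-stratified estimate = 82.69 → 82.7%.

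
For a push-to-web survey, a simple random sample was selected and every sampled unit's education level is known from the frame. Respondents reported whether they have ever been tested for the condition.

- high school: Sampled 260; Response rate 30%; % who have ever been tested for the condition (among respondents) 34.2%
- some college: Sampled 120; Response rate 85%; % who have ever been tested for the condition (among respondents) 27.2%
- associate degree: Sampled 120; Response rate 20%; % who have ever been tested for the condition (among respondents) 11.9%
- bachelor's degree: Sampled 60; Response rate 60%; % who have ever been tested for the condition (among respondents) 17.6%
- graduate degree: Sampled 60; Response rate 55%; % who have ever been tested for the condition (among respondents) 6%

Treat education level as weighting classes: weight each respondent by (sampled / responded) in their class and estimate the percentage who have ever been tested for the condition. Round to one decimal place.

24.2%

With weight = n_sampled/n_responded per class, the weighted class total is n_sampled:
  high school: 260 × 34.2 = 8892
  some college: 120 × 27.2 = 3264
  associate degree: 120 × 11.9 = 1428
  bachelor's degree: 60 × 17.6 = 1056
  graduate degree: 60 × 6 = 360
Adjusted estimate = 15,000 / 620 = 24.1935 → 24.2%.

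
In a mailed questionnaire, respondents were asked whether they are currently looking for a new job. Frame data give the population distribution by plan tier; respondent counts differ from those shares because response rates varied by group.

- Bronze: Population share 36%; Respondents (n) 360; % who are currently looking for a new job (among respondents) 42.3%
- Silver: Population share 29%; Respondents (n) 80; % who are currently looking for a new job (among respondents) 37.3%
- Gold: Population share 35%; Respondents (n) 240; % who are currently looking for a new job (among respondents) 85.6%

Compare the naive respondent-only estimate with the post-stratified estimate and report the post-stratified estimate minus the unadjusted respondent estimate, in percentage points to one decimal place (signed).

-1.0 percentage points

Unadjusted (pooled respondent) estimate weights by respondent counts:
  (360/680)×42.3 + (80/680)×37.3 + (240/680)×85.6 = 56.9941%
Post-stratifying to population shares instead:
  0.36×42.3 + 0.29×37.3 + 0.35×85.6 = 56.005%
Difference = 56.005 − 56.9941 = -0.9891 pp.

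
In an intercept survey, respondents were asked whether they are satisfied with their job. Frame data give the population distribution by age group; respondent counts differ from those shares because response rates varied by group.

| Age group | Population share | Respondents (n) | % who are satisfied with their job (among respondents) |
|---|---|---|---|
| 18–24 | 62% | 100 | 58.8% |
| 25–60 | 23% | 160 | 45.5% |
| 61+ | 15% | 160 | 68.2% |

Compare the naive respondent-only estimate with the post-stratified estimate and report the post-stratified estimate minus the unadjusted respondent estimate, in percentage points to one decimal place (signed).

-0.2 percentage points

Naive respondent-only estimate (weights = respondent counts):
  (100/420)×58.8 + (160/420)×45.5 + (160/420)×68.2 = 57.3143%
Post-stratified estimate weights by population shares:
  0.62×58.8 + 0.23×45.5 + 0.15×68.2 = 57.151%
Difference = 57.151 − 57.3143 = -0.1633 pp.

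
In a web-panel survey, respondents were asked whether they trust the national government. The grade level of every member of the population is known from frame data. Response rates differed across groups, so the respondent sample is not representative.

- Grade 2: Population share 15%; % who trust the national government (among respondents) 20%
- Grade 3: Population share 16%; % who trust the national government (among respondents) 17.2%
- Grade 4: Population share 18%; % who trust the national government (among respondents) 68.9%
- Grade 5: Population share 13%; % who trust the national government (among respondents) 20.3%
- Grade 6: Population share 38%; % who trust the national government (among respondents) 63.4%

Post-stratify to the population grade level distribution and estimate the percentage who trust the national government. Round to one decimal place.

44.9%

Reweight to the known grade level distribution:
  Grade 2: 0.15 × 20 = 3
  Grade 3: 0.16 × 17.2 = 2.752
  Grade 4: 0.18 × 68.9 = 12.402
  Grade 5: 0.13 × 20.3 = 2.639
  Grade 6: 0.38 × 63.4 = 24.092
Post-stratified estimate = 44.885 → 44.9%.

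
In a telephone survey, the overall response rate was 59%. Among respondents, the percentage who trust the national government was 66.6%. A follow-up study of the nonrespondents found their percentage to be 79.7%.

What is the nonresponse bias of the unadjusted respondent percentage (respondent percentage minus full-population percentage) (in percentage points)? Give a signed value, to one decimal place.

Nonresponse fraction = 1 − 0.59 = 0.41.
Bias = (nonresponse fraction) × (respondent percentage − nonrespondent percentage)
     = 0.41 × (66.6 − 79.7) = 0.41 × -13.1 = -5.371.

-5.4 percentage points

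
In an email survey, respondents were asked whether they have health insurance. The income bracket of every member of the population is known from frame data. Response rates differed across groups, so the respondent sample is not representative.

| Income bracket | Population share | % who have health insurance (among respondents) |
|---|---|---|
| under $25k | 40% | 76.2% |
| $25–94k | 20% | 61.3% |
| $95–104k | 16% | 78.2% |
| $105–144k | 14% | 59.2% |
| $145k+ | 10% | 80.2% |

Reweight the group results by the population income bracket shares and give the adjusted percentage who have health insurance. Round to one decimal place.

71.6%

Reweight to the known income bracket distribution:
  under $25k: 0.4 × 76.2 = 30.48
  $25–94k: 0.2 × 61.3 = 12.26
  $95–104k: 0.16 × 78.2 = 12.512
  $105–144k: 0.14 × 59.2 = 8.288
  $145k+: 0.1 × 80.2 = 8.02
Post-stratified estimate = 71.56 → 71.6%.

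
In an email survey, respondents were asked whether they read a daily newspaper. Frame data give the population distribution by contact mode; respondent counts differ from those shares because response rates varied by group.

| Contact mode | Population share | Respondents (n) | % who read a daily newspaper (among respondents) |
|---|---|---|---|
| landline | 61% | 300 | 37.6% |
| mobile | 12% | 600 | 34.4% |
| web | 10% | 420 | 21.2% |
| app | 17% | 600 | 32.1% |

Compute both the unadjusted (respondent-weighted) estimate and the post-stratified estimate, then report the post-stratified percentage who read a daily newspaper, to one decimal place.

Unadjusted (pooled respondent) estimate weights by respondent counts:
  (300/1920)×37.6 + (600/1920)×34.4 + (420/1920)×21.2 + (600/1920)×32.1 = 31.2937%
Post-stratified estimate weights by population shares:
  0.61×37.6 + 0.12×34.4 + 0.1×21.2 + 0.17×32.1 = 34.641%

34.6%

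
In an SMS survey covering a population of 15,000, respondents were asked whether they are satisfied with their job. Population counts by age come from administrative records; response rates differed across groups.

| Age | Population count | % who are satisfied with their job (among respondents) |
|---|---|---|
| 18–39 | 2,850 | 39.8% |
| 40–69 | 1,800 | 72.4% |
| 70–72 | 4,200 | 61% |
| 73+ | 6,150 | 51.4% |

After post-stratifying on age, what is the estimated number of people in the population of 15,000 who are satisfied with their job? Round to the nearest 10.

Each cell contributes its population count × the respondent rate:
  18–39: 2,850 × 39.8% = 1134.3
  40–69: 1,800 × 72.4% = 1303.2
  70–72: 4,200 × 61% = 2562
  73+: 6,150 × 51.4% = 3161.1
Estimated total = 8160.6 → 8,160.

8,160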